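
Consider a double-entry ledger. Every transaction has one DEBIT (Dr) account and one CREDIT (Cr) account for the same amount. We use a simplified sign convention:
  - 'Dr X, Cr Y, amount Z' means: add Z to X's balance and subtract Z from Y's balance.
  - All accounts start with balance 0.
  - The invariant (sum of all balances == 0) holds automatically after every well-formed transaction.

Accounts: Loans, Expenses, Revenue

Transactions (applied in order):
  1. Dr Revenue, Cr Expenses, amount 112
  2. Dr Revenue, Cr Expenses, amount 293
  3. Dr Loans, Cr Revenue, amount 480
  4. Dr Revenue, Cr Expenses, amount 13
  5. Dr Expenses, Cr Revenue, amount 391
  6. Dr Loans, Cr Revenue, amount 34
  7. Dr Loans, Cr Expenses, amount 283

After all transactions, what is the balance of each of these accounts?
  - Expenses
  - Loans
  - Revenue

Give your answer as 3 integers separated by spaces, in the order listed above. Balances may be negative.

After txn 1 (Dr Revenue, Cr Expenses, amount 112): Expenses=-112 Revenue=112
After txn 2 (Dr Revenue, Cr Expenses, amount 293): Expenses=-405 Revenue=405
After txn 3 (Dr Loans, Cr Revenue, amount 480): Expenses=-405 Loans=480 Revenue=-75
After txn 4 (Dr Revenue, Cr Expenses, amount 13): Expenses=-418 Loans=480 Revenue=-62
After txn 5 (Dr Expenses, Cr Revenue, amount 391): Expenses=-27 Loans=480 Revenue=-453
After txn 6 (Dr Loans, Cr Revenue, amount 34): Expenses=-27 Loans=514 Revenue=-487
After txn 7 (Dr Loans, Cr Expenses, amount 283): Expenses=-310 Loans=797 Revenue=-487

Answer: -310 797 -487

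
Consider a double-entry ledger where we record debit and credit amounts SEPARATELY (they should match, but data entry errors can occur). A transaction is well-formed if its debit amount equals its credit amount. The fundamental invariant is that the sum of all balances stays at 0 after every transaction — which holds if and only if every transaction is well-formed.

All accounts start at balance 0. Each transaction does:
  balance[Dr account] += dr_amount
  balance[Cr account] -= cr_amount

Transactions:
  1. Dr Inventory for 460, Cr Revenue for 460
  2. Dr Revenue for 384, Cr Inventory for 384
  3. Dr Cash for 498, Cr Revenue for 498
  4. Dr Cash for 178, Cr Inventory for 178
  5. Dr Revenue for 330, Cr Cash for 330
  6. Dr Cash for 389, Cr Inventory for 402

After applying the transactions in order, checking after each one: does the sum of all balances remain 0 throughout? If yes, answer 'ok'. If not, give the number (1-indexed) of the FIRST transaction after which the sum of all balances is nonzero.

Answer: 6

Derivation:
After txn 1: dr=460 cr=460 sum_balances=0
After txn 2: dr=384 cr=384 sum_balances=0
After txn 3: dr=498 cr=498 sum_balances=0
After txn 4: dr=178 cr=178 sum_balances=0
After txn 5: dr=330 cr=330 sum_balances=0
After txn 6: dr=389 cr=402 sum_balances=-13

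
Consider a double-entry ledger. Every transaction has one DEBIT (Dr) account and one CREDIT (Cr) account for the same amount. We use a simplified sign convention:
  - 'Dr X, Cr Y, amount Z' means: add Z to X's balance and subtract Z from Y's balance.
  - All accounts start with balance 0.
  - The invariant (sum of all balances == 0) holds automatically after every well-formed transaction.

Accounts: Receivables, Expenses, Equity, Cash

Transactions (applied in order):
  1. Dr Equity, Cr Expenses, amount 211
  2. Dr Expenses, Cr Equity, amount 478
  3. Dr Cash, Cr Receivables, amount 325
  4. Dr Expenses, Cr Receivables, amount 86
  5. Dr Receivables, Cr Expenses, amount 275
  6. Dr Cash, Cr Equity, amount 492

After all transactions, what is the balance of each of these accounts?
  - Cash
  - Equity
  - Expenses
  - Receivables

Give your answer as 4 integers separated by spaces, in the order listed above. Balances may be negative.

After txn 1 (Dr Equity, Cr Expenses, amount 211): Equity=211 Expenses=-211
After txn 2 (Dr Expenses, Cr Equity, amount 478): Equity=-267 Expenses=267
After txn 3 (Dr Cash, Cr Receivables, amount 325): Cash=325 Equity=-267 Expenses=267 Receivables=-325
After txn 4 (Dr Expenses, Cr Receivables, amount 86): Cash=325 Equity=-267 Expenses=353 Receivables=-411
After txn 5 (Dr Receivables, Cr Expenses, amount 275): Cash=325 Equity=-267 Expenses=78 Receivables=-136
After txn 6 (Dr Cash, Cr Equity, amount 492): Cash=817 Equity=-759 Expenses=78 Receivables=-136

Answer: 817 -759 78 -136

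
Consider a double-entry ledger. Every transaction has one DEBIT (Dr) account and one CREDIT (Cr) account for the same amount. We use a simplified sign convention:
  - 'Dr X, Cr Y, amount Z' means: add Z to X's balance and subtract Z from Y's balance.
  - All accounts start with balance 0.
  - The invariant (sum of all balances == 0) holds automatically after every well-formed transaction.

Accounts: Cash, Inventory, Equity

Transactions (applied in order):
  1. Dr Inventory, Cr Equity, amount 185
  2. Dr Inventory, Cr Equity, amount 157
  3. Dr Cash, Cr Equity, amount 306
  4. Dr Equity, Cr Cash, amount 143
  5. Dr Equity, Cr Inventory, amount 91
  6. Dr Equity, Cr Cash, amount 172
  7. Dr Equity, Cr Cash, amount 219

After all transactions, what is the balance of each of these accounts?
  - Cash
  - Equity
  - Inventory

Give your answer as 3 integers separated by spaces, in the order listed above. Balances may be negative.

After txn 1 (Dr Inventory, Cr Equity, amount 185): Equity=-185 Inventory=185
After txn 2 (Dr Inventory, Cr Equity, amount 157): Equity=-342 Inventory=342
After txn 3 (Dr Cash, Cr Equity, amount 306): Cash=306 Equity=-648 Inventory=342
After txn 4 (Dr Equity, Cr Cash, amount 143): Cash=163 Equity=-505 Inventory=342
After txn 5 (Dr Equity, Cr Inventory, amount 91): Cash=163 Equity=-414 Inventory=251
After txn 6 (Dr Equity, Cr Cash, amount 172): Cash=-9 Equity=-242 Inventory=251
After txn 7 (Dr Equity, Cr Cash, amount 219): Cash=-228 Equity=-23 Inventory=251

Answer: -228 -23 251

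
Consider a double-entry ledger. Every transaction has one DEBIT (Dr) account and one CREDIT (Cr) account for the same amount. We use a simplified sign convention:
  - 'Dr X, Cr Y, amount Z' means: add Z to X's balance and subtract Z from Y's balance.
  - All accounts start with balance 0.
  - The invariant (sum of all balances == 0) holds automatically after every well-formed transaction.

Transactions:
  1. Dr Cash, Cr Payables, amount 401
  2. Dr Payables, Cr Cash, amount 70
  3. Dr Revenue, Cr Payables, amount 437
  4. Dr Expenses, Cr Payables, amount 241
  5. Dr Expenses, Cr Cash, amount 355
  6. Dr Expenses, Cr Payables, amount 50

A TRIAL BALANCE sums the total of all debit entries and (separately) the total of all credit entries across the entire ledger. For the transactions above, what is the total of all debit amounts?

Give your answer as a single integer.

Txn 1: debit+=401
Txn 2: debit+=70
Txn 3: debit+=437
Txn 4: debit+=241
Txn 5: debit+=355
Txn 6: debit+=50
Total debits = 1554

Answer: 1554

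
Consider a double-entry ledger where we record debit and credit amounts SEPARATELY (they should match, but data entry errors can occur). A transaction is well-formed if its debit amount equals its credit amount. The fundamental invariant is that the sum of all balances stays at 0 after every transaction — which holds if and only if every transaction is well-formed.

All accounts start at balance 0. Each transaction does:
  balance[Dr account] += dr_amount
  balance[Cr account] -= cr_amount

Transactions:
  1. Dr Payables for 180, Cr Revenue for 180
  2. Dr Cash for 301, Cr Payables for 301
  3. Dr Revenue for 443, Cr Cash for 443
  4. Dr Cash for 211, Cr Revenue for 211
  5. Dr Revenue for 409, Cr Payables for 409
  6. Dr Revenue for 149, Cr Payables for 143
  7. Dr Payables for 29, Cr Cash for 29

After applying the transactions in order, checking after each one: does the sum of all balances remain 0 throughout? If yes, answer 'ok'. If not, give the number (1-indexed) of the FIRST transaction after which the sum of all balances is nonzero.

Answer: 6

Derivation:
After txn 1: dr=180 cr=180 sum_balances=0
After txn 2: dr=301 cr=301 sum_balances=0
After txn 3: dr=443 cr=443 sum_balances=0
After txn 4: dr=211 cr=211 sum_balances=0
After txn 5: dr=409 cr=409 sum_balances=0
After txn 6: dr=149 cr=143 sum_balances=6
After txn 7: dr=29 cr=29 sum_balances=6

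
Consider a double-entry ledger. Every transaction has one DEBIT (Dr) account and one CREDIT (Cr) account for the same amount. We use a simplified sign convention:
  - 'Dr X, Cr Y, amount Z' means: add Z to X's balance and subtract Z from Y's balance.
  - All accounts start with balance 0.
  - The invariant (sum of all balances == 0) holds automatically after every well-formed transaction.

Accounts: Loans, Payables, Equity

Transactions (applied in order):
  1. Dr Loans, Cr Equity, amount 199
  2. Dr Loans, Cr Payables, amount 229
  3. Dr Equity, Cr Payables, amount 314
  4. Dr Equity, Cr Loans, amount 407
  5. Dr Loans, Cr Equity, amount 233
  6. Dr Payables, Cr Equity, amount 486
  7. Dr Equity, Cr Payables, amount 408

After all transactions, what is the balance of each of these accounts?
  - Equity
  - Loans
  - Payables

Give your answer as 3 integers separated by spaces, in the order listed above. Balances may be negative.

After txn 1 (Dr Loans, Cr Equity, amount 199): Equity=-199 Loans=199
After txn 2 (Dr Loans, Cr Payables, amount 229): Equity=-199 Loans=428 Payables=-229
After txn 3 (Dr Equity, Cr Payables, amount 314): Equity=115 Loans=428 Payables=-543
After txn 4 (Dr Equity, Cr Loans, amount 407): Equity=522 Loans=21 Payables=-543
After txn 5 (Dr Loans, Cr Equity, amount 233): Equity=289 Loans=254 Payables=-543
After txn 6 (Dr Payables, Cr Equity, amount 486): Equity=-197 Loans=254 Payables=-57
After txn 7 (Dr Equity, Cr Payables, amount 408): Equity=211 Loans=254 Payables=-465

Answer: 211 254 -465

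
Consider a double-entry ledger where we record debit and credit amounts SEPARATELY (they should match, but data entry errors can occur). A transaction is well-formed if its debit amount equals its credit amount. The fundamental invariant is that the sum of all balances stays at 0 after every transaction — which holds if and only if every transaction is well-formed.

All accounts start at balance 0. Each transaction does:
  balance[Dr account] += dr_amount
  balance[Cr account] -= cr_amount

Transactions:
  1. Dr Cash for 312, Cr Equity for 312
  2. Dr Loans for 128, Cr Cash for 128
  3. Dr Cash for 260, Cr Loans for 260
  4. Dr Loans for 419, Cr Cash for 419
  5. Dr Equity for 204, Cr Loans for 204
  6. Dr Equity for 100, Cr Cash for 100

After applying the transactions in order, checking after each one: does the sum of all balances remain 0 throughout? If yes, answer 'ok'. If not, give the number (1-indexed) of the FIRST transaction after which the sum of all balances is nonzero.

Answer: ok

Derivation:
After txn 1: dr=312 cr=312 sum_balances=0
After txn 2: dr=128 cr=128 sum_balances=0
After txn 3: dr=260 cr=260 sum_balances=0
After txn 4: dr=419 cr=419 sum_balances=0
After txn 5: dr=204 cr=204 sum_balances=0
After txn 6: dr=100 cr=100 sum_balances=0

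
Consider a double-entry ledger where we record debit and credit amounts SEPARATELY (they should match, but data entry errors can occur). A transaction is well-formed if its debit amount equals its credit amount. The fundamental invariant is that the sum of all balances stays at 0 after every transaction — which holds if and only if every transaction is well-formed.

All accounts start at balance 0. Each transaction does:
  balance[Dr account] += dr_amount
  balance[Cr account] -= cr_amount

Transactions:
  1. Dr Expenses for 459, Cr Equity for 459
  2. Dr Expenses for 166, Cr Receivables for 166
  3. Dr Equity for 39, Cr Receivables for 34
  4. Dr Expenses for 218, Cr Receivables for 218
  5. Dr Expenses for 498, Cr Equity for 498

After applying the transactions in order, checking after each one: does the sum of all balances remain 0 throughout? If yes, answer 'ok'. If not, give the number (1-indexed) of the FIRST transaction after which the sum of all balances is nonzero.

Answer: 3

Derivation:
After txn 1: dr=459 cr=459 sum_balances=0
After txn 2: dr=166 cr=166 sum_balances=0
After txn 3: dr=39 cr=34 sum_balances=5
After txn 4: dr=218 cr=218 sum_balances=5
After txn 5: dr=498 cr=498 sum_balances=5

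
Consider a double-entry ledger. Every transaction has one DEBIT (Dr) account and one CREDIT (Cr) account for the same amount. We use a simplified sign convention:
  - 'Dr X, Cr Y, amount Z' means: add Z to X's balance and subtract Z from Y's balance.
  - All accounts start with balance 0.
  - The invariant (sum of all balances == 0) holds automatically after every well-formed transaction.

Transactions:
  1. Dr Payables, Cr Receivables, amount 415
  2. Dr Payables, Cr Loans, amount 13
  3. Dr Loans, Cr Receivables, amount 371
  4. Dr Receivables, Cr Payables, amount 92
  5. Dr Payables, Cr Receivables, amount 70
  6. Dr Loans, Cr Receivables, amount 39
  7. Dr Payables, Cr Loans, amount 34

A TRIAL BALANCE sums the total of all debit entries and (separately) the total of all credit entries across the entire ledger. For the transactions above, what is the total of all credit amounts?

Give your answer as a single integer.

Txn 1: credit+=415
Txn 2: credit+=13
Txn 3: credit+=371
Txn 4: credit+=92
Txn 5: credit+=70
Txn 6: credit+=39
Txn 7: credit+=34
Total credits = 1034

Answer: 1034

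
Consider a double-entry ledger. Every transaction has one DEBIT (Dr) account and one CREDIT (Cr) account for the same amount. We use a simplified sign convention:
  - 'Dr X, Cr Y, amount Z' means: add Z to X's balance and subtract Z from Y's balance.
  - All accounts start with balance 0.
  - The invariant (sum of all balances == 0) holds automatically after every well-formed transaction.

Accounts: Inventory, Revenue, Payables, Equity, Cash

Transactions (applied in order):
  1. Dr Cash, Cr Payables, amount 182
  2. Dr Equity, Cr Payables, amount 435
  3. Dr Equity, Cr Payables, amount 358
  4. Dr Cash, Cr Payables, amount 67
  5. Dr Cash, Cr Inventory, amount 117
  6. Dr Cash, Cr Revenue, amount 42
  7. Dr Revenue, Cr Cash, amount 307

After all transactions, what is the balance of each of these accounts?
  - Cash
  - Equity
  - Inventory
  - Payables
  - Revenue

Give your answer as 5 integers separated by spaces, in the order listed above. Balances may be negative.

After txn 1 (Dr Cash, Cr Payables, amount 182): Cash=182 Payables=-182
After txn 2 (Dr Equity, Cr Payables, amount 435): Cash=182 Equity=435 Payables=-617
After txn 3 (Dr Equity, Cr Payables, amount 358): Cash=182 Equity=793 Payables=-975
After txn 4 (Dr Cash, Cr Payables, amount 67): Cash=249 Equity=793 Payables=-1042
After txn 5 (Dr Cash, Cr Inventory, amount 117): Cash=366 Equity=793 Inventory=-117 Payables=-1042
After txn 6 (Dr Cash, Cr Revenue, amount 42): Cash=408 Equity=793 Inventory=-117 Payables=-1042 Revenue=-42
After txn 7 (Dr Revenue, Cr Cash, amount 307): Cash=101 Equity=793 Inventory=-117 Payables=-1042 Revenue=265

Answer: 101 793 -117 -1042 265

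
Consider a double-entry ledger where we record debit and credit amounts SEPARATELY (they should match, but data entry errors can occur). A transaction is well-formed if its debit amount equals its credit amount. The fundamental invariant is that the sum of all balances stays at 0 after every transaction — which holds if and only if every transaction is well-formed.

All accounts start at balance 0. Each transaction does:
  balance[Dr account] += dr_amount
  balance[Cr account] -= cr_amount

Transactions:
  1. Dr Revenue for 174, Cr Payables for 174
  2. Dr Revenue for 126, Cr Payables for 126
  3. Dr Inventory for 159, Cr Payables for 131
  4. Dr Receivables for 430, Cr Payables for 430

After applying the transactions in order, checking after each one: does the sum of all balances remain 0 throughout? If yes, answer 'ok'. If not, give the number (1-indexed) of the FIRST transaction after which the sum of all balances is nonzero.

After txn 1: dr=174 cr=174 sum_balances=0
After txn 2: dr=126 cr=126 sum_balances=0
After txn 3: dr=159 cr=131 sum_balances=28
After txn 4: dr=430 cr=430 sum_balances=28

Answer: 3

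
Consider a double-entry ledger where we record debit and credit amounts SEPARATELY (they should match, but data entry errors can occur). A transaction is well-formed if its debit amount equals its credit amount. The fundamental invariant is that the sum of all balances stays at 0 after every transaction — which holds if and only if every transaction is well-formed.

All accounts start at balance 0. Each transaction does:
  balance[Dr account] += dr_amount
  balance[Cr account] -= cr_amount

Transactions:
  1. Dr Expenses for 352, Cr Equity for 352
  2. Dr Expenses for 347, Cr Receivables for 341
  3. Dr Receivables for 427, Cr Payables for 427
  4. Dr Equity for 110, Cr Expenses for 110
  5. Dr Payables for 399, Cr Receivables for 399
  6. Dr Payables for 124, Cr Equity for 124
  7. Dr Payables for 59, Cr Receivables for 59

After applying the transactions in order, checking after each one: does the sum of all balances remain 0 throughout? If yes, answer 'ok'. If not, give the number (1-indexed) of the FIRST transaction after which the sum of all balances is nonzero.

After txn 1: dr=352 cr=352 sum_balances=0
After txn 2: dr=347 cr=341 sum_balances=6
After txn 3: dr=427 cr=427 sum_balances=6
After txn 4: dr=110 cr=110 sum_balances=6
After txn 5: dr=399 cr=399 sum_balances=6
After txn 6: dr=124 cr=124 sum_balances=6
After txn 7: dr=59 cr=59 sum_balances=6

Answer: 2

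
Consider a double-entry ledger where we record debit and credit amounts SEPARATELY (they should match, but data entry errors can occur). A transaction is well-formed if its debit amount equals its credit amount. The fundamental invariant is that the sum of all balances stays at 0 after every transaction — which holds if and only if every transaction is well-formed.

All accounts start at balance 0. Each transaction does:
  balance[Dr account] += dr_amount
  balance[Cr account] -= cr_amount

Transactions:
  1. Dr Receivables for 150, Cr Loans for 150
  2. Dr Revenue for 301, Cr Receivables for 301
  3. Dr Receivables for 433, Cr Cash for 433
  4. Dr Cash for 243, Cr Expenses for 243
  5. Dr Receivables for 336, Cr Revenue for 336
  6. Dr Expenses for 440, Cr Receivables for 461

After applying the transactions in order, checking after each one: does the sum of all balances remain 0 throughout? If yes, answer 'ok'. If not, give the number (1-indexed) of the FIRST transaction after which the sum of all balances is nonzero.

After txn 1: dr=150 cr=150 sum_balances=0
After txn 2: dr=301 cr=301 sum_balances=0
After txn 3: dr=433 cr=433 sum_balances=0
After txn 4: dr=243 cr=243 sum_balances=0
After txn 5: dr=336 cr=336 sum_balances=0
After txn 6: dr=440 cr=461 sum_balances=-21

Answer: 6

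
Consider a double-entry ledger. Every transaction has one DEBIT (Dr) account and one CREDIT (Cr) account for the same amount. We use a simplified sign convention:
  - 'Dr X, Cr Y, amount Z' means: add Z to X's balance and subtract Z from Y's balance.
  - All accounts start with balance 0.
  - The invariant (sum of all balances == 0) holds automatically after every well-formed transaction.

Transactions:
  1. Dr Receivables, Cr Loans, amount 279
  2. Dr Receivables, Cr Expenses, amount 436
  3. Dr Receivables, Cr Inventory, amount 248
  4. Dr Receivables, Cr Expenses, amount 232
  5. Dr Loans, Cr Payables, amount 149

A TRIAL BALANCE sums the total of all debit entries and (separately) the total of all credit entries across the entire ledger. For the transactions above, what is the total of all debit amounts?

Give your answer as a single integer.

Answer: 1344

Derivation:
Txn 1: debit+=279
Txn 2: debit+=436
Txn 3: debit+=248
Txn 4: debit+=232
Txn 5: debit+=149
Total debits = 1344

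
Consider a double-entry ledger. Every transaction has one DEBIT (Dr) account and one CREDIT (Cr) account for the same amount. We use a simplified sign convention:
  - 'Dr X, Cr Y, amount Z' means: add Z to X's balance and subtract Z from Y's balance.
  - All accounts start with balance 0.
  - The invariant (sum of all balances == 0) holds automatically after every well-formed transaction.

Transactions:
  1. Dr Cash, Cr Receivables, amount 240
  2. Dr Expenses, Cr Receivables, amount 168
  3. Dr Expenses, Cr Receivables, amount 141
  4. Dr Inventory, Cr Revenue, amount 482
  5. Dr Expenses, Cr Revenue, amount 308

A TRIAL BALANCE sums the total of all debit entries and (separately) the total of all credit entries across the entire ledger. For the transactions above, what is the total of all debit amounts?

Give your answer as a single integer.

Answer: 1339

Derivation:
Txn 1: debit+=240
Txn 2: debit+=168
Txn 3: debit+=141
Txn 4: debit+=482
Txn 5: debit+=308
Total debits = 1339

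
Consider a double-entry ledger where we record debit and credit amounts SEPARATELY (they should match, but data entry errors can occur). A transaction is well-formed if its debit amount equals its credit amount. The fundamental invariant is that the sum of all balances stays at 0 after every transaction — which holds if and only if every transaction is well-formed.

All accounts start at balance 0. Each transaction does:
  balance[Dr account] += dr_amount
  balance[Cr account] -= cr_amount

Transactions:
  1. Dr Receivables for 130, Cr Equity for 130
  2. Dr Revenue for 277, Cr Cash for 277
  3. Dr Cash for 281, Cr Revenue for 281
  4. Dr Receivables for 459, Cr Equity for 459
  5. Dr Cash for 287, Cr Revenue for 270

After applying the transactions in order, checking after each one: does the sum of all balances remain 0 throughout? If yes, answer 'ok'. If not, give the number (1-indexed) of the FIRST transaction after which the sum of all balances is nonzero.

After txn 1: dr=130 cr=130 sum_balances=0
After txn 2: dr=277 cr=277 sum_balances=0
After txn 3: dr=281 cr=281 sum_balances=0
After txn 4: dr=459 cr=459 sum_balances=0
After txn 5: dr=287 cr=270 sum_balances=17

Answer: 5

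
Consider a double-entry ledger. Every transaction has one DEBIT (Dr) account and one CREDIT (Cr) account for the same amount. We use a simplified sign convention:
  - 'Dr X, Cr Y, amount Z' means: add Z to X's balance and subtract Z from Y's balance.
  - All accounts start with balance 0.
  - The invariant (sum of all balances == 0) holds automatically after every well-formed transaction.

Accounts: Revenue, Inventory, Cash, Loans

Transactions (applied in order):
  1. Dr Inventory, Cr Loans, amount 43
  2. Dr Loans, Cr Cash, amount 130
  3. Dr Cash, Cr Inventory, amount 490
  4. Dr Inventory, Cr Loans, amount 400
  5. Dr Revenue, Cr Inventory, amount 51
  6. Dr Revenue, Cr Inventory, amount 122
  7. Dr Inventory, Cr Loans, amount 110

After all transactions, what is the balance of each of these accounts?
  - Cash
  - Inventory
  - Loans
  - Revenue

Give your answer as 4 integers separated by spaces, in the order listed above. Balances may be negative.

After txn 1 (Dr Inventory, Cr Loans, amount 43): Inventory=43 Loans=-43
After txn 2 (Dr Loans, Cr Cash, amount 130): Cash=-130 Inventory=43 Loans=87
After txn 3 (Dr Cash, Cr Inventory, amount 490): Cash=360 Inventory=-447 Loans=87
After txn 4 (Dr Inventory, Cr Loans, amount 400): Cash=360 Inventory=-47 Loans=-313
After txn 5 (Dr Revenue, Cr Inventory, amount 51): Cash=360 Inventory=-98 Loans=-313 Revenue=51
After txn 6 (Dr Revenue, Cr Inventory, amount 122): Cash=360 Inventory=-220 Loans=-313 Revenue=173
After txn 7 (Dr Inventory, Cr Loans, amount 110): Cash=360 Inventory=-110 Loans=-423 Revenue=173

Answer: 360 -110 -423 173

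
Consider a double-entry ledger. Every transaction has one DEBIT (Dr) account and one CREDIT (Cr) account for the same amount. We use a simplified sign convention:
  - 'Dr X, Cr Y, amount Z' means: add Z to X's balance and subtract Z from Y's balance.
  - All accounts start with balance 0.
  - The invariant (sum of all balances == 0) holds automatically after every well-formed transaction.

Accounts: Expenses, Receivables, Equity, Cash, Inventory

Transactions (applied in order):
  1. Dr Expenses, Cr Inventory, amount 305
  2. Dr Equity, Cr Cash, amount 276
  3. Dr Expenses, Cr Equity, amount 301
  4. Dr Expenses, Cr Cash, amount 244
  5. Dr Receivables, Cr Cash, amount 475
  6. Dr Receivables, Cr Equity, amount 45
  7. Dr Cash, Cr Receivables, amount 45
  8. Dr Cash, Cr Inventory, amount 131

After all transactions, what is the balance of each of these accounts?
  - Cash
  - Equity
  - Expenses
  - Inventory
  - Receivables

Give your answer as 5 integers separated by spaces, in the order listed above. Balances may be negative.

Answer: -819 -70 850 -436 475

Derivation:
After txn 1 (Dr Expenses, Cr Inventory, amount 305): Expenses=305 Inventory=-305
After txn 2 (Dr Equity, Cr Cash, amount 276): Cash=-276 Equity=276 Expenses=305 Inventory=-305
After txn 3 (Dr Expenses, Cr Equity, amount 301): Cash=-276 Equity=-25 Expenses=606 Inventory=-305
After txn 4 (Dr Expenses, Cr Cash, amount 244): Cash=-520 Equity=-25 Expenses=850 Inventory=-305
After txn 5 (Dr Receivables, Cr Cash, amount 475): Cash=-995 Equity=-25 Expenses=850 Inventory=-305 Receivables=475
After txn 6 (Dr Receivables, Cr Equity, amount 45): Cash=-995 Equity=-70 Expenses=850 Inventory=-305 Receivables=520
After txn 7 (Dr Cash, Cr Receivables, amount 45): Cash=-950 Equity=-70 Expenses=850 Inventory=-305 Receivables=475
After txn 8 (Dr Cash, Cr Inventory, amount 131): Cash=-819 Equity=-70 Expenses=850 Inventory=-436 Receivables=475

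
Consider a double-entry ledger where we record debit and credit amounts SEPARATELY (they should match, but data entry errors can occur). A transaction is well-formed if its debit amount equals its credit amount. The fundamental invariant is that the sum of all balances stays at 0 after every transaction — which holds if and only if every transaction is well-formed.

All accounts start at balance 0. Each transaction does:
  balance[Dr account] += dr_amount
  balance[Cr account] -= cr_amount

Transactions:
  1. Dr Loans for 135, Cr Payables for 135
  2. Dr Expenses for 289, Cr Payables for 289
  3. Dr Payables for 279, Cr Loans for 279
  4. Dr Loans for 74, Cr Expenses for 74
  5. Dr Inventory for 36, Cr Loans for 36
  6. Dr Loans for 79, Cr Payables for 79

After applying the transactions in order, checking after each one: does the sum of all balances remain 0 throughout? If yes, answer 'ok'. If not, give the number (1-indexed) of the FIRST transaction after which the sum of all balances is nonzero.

After txn 1: dr=135 cr=135 sum_balances=0
After txn 2: dr=289 cr=289 sum_balances=0
After txn 3: dr=279 cr=279 sum_balances=0
After txn 4: dr=74 cr=74 sum_balances=0
After txn 5: dr=36 cr=36 sum_balances=0
After txn 6: dr=79 cr=79 sum_balances=0

Answer: ok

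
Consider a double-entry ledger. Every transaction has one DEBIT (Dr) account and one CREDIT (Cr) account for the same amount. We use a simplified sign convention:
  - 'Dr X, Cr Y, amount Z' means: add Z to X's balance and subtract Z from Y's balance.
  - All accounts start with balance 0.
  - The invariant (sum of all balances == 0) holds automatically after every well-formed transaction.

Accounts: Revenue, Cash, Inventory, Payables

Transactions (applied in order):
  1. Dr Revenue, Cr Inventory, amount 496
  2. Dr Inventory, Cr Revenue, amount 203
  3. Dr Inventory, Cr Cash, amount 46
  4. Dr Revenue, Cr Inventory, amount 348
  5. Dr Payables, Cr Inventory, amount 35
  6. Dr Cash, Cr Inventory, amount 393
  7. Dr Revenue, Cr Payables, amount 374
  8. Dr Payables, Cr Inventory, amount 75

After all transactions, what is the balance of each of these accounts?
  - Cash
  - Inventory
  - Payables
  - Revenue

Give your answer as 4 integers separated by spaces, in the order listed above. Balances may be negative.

After txn 1 (Dr Revenue, Cr Inventory, amount 496): Inventory=-496 Revenue=496
After txn 2 (Dr Inventory, Cr Revenue, amount 203): Inventory=-293 Revenue=293
After txn 3 (Dr Inventory, Cr Cash, amount 46): Cash=-46 Inventory=-247 Revenue=293
After txn 4 (Dr Revenue, Cr Inventory, amount 348): Cash=-46 Inventory=-595 Revenue=641
After txn 5 (Dr Payables, Cr Inventory, amount 35): Cash=-46 Inventory=-630 Payables=35 Revenue=641
After txn 6 (Dr Cash, Cr Inventory, amount 393): Cash=347 Inventory=-1023 Payables=35 Revenue=641
After txn 7 (Dr Revenue, Cr Payables, amount 374): Cash=347 Inventory=-1023 Payables=-339 Revenue=1015
After txn 8 (Dr Payables, Cr Inventory, amount 75): Cash=347 Inventory=-1098 Payables=-264 Revenue=1015

Answer: 347 -1098 -264 1015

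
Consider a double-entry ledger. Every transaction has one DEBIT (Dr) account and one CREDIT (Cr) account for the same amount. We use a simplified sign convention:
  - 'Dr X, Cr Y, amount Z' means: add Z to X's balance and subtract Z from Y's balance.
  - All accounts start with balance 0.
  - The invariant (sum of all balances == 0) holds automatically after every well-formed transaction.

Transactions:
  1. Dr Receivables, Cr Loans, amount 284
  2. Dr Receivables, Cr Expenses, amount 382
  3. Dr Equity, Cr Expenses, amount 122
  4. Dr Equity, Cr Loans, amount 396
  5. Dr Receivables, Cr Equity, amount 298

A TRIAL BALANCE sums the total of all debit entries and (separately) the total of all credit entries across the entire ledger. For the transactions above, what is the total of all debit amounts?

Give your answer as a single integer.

Txn 1: debit+=284
Txn 2: debit+=382
Txn 3: debit+=122
Txn 4: debit+=396
Txn 5: debit+=298
Total debits = 1482

Answer: 1482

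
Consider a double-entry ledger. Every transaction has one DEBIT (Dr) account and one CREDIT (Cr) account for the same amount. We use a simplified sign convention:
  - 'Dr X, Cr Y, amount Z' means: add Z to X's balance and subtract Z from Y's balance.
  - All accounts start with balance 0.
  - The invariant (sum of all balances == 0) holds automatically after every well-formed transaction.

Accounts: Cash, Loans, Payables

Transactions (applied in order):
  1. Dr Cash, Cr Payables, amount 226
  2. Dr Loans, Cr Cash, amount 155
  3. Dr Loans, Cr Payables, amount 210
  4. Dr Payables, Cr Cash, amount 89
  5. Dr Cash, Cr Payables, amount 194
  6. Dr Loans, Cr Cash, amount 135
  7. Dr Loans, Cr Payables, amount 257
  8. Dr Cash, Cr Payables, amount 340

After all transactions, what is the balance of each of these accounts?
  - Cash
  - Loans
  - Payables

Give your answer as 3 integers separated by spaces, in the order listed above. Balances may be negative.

After txn 1 (Dr Cash, Cr Payables, amount 226): Cash=226 Payables=-226
After txn 2 (Dr Loans, Cr Cash, amount 155): Cash=71 Loans=155 Payables=-226
After txn 3 (Dr Loans, Cr Payables, amount 210): Cash=71 Loans=365 Payables=-436
After txn 4 (Dr Payables, Cr Cash, amount 89): Cash=-18 Loans=365 Payables=-347
After txn 5 (Dr Cash, Cr Payables, amount 194): Cash=176 Loans=365 Payables=-541
After txn 6 (Dr Loans, Cr Cash, amount 135): Cash=41 Loans=500 Payables=-541
After txn 7 (Dr Loans, Cr Payables, amount 257): Cash=41 Loans=757 Payables=-798
After txn 8 (Dr Cash, Cr Payables, amount 340): Cash=381 Loans=757 Payables=-1138

Answer: 381 757 -1138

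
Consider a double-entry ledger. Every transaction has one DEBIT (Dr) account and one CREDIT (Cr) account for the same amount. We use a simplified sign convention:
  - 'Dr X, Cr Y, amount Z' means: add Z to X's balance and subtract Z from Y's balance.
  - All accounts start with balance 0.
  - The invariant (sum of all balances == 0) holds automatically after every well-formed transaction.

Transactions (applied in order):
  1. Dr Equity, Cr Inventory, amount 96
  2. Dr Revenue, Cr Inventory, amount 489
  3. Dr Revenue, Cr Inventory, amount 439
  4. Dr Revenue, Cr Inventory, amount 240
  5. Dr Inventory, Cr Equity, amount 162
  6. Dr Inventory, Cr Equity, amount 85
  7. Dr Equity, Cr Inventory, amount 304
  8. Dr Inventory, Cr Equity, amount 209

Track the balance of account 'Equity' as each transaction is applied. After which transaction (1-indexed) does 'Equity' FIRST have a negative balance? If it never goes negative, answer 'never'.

Answer: 5

Derivation:
After txn 1: Equity=96
After txn 2: Equity=96
After txn 3: Equity=96
After txn 4: Equity=96
After txn 5: Equity=-66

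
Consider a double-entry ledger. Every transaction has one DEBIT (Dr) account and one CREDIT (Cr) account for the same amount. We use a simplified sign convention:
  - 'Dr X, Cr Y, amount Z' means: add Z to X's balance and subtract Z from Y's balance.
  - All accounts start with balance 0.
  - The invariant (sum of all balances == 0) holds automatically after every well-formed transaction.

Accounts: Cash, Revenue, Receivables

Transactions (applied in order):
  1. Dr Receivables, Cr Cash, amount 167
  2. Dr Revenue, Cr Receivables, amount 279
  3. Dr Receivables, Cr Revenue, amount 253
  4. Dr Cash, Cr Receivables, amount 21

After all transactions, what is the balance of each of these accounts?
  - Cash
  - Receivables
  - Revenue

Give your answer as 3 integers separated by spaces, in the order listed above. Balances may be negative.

After txn 1 (Dr Receivables, Cr Cash, amount 167): Cash=-167 Receivables=167
After txn 2 (Dr Revenue, Cr Receivables, amount 279): Cash=-167 Receivables=-112 Revenue=279
After txn 3 (Dr Receivables, Cr Revenue, amount 253): Cash=-167 Receivables=141 Revenue=26
After txn 4 (Dr Cash, Cr Receivables, amount 21): Cash=-146 Receivables=120 Revenue=26

Answer: -146 120 26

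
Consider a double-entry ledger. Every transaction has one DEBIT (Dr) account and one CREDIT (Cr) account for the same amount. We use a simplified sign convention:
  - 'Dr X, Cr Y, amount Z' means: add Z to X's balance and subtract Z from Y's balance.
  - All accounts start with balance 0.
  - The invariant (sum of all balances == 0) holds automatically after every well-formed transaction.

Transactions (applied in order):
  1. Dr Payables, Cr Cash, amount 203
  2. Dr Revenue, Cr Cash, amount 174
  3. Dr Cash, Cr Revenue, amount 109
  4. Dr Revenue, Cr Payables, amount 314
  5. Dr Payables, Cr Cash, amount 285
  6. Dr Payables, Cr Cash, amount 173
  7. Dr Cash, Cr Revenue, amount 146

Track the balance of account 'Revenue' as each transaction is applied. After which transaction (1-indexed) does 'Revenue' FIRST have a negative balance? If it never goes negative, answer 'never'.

After txn 1: Revenue=0
After txn 2: Revenue=174
After txn 3: Revenue=65
After txn 4: Revenue=379
After txn 5: Revenue=379
After txn 6: Revenue=379
After txn 7: Revenue=233

Answer: never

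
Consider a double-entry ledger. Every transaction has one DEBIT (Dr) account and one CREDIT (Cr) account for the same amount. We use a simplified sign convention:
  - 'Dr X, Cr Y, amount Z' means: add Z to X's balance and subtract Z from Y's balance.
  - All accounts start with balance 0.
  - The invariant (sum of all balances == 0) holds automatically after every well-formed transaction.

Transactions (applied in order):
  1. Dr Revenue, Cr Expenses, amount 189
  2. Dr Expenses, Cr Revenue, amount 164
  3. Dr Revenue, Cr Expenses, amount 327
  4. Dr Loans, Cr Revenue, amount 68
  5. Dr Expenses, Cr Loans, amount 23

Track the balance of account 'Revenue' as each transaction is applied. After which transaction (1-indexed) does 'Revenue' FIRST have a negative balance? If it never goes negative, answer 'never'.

After txn 1: Revenue=189
After txn 2: Revenue=25
After txn 3: Revenue=352
After txn 4: Revenue=284
After txn 5: Revenue=284

Answer: never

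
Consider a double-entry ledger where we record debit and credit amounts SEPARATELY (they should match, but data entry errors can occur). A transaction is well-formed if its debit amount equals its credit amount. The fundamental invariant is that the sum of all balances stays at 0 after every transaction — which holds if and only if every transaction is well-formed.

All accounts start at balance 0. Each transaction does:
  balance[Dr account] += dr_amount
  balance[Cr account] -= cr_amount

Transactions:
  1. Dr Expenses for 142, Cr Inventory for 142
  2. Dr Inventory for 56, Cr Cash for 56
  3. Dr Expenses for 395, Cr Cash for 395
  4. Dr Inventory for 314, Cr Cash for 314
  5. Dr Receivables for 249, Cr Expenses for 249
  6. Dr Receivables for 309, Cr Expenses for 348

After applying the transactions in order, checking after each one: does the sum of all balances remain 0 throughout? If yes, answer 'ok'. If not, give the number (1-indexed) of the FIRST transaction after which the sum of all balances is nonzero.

Answer: 6

Derivation:
After txn 1: dr=142 cr=142 sum_balances=0
After txn 2: dr=56 cr=56 sum_balances=0
After txn 3: dr=395 cr=395 sum_balances=0
After txn 4: dr=314 cr=314 sum_balances=0
After txn 5: dr=249 cr=249 sum_balances=0
After txn 6: dr=309 cr=348 sum_balances=-39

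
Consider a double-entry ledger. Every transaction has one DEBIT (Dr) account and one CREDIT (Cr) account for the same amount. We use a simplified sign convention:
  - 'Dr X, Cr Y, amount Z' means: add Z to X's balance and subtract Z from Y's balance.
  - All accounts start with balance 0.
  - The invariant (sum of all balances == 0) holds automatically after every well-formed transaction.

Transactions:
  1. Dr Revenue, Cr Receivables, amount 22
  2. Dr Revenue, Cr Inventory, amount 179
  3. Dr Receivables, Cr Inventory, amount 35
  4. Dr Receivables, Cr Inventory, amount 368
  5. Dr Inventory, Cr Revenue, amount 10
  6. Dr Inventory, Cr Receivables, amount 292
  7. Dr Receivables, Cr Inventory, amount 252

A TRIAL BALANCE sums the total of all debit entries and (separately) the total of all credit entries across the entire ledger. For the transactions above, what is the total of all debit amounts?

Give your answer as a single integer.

Answer: 1158

Derivation:
Txn 1: debit+=22
Txn 2: debit+=179
Txn 3: debit+=35
Txn 4: debit+=368
Txn 5: debit+=10
Txn 6: debit+=292
Txn 7: debit+=252
Total debits = 1158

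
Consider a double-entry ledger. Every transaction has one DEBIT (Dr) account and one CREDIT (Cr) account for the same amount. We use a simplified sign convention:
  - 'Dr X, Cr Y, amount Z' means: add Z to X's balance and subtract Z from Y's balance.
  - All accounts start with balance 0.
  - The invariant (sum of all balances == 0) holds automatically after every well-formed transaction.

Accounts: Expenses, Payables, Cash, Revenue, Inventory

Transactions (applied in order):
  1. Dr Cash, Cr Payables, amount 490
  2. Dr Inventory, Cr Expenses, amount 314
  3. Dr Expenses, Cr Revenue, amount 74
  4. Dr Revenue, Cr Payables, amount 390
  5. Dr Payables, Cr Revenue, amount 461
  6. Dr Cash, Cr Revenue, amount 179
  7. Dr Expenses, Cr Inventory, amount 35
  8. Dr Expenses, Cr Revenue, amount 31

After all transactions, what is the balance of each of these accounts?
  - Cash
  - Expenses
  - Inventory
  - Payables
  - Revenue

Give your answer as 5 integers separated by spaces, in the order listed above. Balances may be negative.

After txn 1 (Dr Cash, Cr Payables, amount 490): Cash=490 Payables=-490
After txn 2 (Dr Inventory, Cr Expenses, amount 314): Cash=490 Expenses=-314 Inventory=314 Payables=-490
After txn 3 (Dr Expenses, Cr Revenue, amount 74): Cash=490 Expenses=-240 Inventory=314 Payables=-490 Revenue=-74
After txn 4 (Dr Revenue, Cr Payables, amount 390): Cash=490 Expenses=-240 Inventory=314 Payables=-880 Revenue=316
After txn 5 (Dr Payables, Cr Revenue, amount 461): Cash=490 Expenses=-240 Inventory=314 Payables=-419 Revenue=-145
After txn 6 (Dr Cash, Cr Revenue, amount 179): Cash=669 Expenses=-240 Inventory=314 Payables=-419 Revenue=-324
After txn 7 (Dr Expenses, Cr Inventory, amount 35): Cash=669 Expenses=-205 Inventory=279 Payables=-419 Revenue=-324
After txn 8 (Dr Expenses, Cr Revenue, amount 31): Cash=669 Expenses=-174 Inventory=279 Payables=-419 Revenue=-355

Answer: 669 -174 279 -419 -355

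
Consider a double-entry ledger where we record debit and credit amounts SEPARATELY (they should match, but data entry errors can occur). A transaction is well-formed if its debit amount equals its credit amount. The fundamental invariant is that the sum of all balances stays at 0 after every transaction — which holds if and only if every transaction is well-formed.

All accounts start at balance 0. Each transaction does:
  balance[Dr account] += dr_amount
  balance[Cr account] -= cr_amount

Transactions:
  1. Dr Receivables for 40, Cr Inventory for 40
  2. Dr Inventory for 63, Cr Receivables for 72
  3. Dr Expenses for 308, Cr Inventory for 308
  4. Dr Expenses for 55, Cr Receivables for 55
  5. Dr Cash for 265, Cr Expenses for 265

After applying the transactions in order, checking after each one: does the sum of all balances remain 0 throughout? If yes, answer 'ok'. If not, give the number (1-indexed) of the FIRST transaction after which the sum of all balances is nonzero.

Answer: 2

Derivation:
After txn 1: dr=40 cr=40 sum_balances=0
After txn 2: dr=63 cr=72 sum_balances=-9
After txn 3: dr=308 cr=308 sum_balances=-9
After txn 4: dr=55 cr=55 sum_balances=-9
After txn 5: dr=265 cr=265 sum_balances=-9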